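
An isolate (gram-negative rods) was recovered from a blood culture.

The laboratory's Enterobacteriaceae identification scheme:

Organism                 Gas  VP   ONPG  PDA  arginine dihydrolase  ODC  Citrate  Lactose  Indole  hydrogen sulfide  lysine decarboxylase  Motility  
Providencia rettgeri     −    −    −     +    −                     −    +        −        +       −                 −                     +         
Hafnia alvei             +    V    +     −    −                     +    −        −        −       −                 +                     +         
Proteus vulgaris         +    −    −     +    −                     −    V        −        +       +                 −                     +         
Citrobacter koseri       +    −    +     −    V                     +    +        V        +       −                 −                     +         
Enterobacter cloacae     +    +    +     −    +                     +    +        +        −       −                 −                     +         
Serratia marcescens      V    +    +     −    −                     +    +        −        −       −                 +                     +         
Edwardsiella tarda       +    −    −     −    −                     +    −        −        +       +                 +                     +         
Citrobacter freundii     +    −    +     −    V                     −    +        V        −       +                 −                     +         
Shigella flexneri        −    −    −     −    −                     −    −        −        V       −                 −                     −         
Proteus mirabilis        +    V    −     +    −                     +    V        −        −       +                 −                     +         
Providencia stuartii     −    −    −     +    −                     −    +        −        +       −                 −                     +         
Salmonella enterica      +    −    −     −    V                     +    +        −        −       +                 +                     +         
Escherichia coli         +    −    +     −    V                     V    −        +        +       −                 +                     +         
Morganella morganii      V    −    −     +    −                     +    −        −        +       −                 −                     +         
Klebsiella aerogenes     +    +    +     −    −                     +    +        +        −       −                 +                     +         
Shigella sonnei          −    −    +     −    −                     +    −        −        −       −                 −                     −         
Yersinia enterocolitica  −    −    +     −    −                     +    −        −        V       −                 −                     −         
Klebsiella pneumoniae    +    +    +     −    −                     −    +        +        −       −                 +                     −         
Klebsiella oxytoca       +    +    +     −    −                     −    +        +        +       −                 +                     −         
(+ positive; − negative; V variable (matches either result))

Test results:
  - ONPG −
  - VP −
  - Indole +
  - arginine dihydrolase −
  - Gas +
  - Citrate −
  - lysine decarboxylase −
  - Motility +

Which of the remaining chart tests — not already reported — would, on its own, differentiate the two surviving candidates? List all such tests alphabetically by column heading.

hydrogen sulfide, ODC

VP −: excludes 5 organisms — 14 left.
ONPG −: excludes 6 organisms — 8 left.
Gas +: excludes Providencia rettgeri, Shigella flexneri, Providencia stuartii — 5 left.
Motility +: all 5 remaining candidates are consistent.
lysine decarboxylase −: excludes Edwardsiella tarda, Salmonella enterica — 3 left.
arginine dihydrolase −: all 3 remaining candidates are consistent.
Citrate −: all 3 remaining candidates are consistent.
Indole +: excludes Proteus mirabilis — 2 left.
Two candidates remain: Morganella morganii and Proteus vulgaris.
  PDA: + vs + — same for both, does not separate.
  ODC: Morganella morganii +, Proteus vulgaris − — discriminates.
  Lactose: − vs − — same for both, does not separate.
  hydrogen sulfide: Morganella morganii −, Proteus vulgaris + — discriminates.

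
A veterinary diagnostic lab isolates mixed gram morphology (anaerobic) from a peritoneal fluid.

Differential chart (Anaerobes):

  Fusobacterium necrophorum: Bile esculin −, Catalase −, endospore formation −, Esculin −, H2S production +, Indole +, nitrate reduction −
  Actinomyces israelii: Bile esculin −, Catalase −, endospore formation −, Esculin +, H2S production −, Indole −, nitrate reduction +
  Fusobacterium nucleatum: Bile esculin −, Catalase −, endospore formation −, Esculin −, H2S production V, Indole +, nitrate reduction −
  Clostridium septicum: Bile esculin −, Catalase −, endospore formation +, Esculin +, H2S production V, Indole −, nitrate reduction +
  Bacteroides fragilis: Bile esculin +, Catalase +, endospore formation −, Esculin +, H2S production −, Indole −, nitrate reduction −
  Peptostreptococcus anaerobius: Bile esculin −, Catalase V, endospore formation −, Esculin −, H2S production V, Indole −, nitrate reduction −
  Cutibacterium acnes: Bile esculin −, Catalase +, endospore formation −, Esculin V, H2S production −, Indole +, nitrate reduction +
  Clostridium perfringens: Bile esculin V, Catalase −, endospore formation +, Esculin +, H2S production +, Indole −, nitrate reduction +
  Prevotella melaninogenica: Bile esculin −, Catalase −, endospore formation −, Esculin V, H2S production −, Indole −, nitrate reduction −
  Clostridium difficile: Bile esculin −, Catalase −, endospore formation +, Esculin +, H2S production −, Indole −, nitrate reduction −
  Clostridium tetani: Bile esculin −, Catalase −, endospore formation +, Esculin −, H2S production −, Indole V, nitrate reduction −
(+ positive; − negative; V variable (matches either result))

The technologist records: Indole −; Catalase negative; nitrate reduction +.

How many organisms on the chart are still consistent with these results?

3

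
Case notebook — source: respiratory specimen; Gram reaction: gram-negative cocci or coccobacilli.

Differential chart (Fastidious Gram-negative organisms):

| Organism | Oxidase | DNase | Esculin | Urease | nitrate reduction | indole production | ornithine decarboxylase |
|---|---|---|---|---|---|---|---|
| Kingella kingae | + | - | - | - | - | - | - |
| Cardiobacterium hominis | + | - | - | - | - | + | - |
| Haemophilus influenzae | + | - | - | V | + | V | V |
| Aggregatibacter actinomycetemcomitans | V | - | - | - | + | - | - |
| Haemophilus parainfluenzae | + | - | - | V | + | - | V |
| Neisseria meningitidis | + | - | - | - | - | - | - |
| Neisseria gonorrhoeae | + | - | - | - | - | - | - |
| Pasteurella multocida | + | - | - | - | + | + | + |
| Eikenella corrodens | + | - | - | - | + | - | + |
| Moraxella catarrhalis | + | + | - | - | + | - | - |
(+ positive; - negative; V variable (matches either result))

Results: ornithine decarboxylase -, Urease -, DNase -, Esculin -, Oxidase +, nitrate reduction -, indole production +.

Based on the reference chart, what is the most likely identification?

indole production +: excludes 7 organisms — 3 left.
ornithine decarboxylase -: excludes Pasteurella multocida — 2 left.
Urease -: all 2 remaining candidates are consistent.
nitrate reduction -: excludes Haemophilus influenzae — 1 left.
Oxidase +: the one remaining candidate is consistent.
Esculin -: the one remaining candidate is consistent.
DNase -: the one remaining candidate is consistent.

Cardiobacterium hominis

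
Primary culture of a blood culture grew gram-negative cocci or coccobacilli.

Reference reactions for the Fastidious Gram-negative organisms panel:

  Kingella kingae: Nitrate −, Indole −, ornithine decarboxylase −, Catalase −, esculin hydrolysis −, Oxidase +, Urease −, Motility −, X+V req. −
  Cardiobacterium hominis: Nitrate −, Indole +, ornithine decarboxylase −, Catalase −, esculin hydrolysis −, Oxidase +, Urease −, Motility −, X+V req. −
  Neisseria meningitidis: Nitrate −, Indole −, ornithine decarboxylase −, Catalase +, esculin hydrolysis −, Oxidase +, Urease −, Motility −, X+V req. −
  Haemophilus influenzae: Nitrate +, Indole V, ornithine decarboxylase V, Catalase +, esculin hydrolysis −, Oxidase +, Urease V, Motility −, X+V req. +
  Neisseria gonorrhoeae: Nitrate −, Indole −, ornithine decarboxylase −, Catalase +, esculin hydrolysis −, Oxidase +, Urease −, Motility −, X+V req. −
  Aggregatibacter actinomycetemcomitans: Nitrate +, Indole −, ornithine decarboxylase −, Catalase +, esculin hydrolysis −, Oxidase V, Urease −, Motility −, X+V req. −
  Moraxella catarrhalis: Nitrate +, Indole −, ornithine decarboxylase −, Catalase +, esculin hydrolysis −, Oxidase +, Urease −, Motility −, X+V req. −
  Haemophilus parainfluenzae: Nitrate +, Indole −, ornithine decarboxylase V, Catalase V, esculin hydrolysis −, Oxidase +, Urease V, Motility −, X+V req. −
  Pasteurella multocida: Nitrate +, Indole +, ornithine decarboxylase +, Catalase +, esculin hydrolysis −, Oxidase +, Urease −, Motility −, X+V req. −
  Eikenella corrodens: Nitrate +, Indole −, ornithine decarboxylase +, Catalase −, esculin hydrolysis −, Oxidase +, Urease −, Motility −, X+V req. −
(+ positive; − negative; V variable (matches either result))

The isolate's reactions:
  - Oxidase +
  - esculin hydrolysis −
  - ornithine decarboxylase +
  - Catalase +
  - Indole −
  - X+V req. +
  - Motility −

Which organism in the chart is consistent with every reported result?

Haemophilus influenzae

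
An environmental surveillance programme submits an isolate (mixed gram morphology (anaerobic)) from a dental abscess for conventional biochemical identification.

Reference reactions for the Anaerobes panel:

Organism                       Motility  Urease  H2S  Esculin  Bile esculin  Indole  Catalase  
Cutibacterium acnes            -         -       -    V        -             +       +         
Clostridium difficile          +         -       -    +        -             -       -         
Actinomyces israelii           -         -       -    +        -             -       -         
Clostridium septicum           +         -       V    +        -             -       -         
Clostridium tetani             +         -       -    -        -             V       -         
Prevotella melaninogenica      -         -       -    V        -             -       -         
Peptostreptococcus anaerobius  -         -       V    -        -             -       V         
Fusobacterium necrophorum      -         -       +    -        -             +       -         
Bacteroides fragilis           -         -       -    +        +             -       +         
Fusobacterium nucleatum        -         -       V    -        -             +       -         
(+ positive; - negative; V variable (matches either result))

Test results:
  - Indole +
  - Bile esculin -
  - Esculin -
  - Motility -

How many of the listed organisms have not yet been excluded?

Esculin -: excludes Clostridium difficile, Actinomyces israelii, Clostridium septicum, Bacteroides fragilis — 6 left.
Bile esculin -: all 6 remaining candidates are consistent.
Motility -: excludes Clostridium tetani — 5 left.
Indole +: excludes Prevotella melaninogenica, Peptostreptococcus anaerobius — 3 left.
Still consistent: Cutibacterium acnes, Fusobacterium necrophorum, Fusobacterium nucleatum.

3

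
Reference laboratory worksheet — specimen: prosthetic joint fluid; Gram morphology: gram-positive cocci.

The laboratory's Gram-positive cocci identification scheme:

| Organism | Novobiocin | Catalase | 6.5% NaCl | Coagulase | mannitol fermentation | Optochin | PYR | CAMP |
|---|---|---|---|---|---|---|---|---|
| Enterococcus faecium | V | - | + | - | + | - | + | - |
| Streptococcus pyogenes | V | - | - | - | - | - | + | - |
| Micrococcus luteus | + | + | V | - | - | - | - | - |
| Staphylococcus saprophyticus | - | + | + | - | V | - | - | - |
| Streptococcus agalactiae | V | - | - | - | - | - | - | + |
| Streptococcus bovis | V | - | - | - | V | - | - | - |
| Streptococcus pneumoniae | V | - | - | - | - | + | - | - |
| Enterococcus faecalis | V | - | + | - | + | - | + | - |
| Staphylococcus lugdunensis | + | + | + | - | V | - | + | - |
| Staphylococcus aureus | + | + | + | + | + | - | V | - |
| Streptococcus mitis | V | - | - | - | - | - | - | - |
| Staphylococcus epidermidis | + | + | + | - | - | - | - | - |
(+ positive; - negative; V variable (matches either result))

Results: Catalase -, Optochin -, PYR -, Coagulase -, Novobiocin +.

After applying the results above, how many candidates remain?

Optochin -: excludes Streptococcus pneumoniae — 11 left.
Novobiocin +: excludes Staphylococcus saprophyticus — 10 left.
Coagulase -: excludes Staphylococcus aureus — 9 left.
Catalase -: excludes Micrococcus luteus, Staphylococcus lugdunensis, Staphylococcus epidermidis — 6 left.
PYR -: excludes Enterococcus faecium, Streptococcus pyogenes, Enterococcus faecalis — 3 left.
Still consistent: Streptococcus agalactiae, Streptococcus bovis, Streptococcus mitis.

3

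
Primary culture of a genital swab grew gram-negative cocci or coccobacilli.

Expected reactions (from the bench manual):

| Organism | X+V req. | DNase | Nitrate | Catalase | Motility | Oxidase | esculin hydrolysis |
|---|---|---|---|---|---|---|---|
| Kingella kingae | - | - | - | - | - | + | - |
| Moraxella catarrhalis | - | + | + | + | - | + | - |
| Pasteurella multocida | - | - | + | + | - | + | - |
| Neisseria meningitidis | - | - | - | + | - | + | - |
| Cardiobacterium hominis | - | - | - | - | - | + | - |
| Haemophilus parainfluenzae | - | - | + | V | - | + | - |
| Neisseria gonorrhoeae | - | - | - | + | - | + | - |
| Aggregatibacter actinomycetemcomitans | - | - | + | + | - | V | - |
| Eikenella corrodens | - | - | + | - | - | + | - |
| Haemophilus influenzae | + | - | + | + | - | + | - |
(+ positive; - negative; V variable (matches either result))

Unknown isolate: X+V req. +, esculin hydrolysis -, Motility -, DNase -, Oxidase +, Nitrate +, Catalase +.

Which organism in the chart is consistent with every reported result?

Haemophilus influenzae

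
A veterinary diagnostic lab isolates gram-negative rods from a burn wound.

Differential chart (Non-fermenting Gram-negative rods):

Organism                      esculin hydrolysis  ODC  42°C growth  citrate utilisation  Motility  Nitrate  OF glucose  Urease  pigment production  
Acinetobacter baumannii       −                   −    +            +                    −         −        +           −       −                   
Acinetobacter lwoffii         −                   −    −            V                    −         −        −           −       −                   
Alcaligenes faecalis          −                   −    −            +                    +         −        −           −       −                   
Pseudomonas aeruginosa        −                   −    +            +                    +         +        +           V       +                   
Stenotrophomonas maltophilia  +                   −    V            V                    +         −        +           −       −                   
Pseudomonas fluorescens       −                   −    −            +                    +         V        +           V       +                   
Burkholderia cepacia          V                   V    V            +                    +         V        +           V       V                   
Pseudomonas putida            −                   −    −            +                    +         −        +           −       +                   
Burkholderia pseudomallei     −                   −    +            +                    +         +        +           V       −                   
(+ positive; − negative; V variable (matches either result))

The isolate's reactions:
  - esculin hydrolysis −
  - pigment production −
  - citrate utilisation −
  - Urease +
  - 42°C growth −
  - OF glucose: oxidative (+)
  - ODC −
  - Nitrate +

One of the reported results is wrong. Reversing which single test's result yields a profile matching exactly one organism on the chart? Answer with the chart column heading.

citrate utilisation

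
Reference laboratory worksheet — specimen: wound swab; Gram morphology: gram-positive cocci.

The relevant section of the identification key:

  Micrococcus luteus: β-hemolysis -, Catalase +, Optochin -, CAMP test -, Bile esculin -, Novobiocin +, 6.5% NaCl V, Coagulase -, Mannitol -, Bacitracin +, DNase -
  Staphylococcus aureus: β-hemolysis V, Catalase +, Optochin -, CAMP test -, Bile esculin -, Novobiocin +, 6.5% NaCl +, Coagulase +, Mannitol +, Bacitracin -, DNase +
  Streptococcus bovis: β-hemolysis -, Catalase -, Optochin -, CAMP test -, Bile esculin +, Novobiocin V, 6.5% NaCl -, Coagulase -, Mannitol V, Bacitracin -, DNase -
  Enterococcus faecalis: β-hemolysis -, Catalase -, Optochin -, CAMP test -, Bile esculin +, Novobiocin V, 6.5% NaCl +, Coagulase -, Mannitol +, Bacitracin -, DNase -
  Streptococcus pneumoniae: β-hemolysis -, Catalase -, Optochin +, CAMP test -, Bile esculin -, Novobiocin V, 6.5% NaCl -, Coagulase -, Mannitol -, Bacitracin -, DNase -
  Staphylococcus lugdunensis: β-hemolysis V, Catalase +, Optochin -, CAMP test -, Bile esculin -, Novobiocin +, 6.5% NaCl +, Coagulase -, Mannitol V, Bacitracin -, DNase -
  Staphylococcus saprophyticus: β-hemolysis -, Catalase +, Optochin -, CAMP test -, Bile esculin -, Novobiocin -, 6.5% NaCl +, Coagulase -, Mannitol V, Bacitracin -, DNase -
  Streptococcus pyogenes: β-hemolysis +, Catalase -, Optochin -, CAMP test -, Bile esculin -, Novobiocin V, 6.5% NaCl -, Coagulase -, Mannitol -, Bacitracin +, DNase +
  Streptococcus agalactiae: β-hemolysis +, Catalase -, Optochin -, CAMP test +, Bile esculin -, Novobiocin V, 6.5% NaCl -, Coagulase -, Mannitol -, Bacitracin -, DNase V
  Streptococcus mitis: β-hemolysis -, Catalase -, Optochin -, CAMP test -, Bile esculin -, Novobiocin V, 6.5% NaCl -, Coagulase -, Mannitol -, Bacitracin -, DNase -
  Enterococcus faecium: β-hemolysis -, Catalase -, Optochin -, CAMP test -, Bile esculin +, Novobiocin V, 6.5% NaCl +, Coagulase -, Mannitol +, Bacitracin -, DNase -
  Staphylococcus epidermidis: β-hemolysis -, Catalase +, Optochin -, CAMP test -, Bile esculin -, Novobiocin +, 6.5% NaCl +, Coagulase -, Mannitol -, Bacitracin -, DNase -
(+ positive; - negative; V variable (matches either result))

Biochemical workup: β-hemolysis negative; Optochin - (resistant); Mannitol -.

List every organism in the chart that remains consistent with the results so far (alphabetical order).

Micrococcus luteus, Staphylococcus epidermidis, Staphylococcus lugdunensis, Staphylococcus saprophyticus, Streptococcus bovis, Streptococcus mitis

Mannitol -: excludes Staphylococcus aureus, Enterococcus faecalis, Enterococcus faecium — 9 left.
β-hemolysis -: excludes Streptococcus pyogenes, Streptococcus agalactiae — 7 left.
Optochin -: excludes Streptococcus pneumoniae — 6 left.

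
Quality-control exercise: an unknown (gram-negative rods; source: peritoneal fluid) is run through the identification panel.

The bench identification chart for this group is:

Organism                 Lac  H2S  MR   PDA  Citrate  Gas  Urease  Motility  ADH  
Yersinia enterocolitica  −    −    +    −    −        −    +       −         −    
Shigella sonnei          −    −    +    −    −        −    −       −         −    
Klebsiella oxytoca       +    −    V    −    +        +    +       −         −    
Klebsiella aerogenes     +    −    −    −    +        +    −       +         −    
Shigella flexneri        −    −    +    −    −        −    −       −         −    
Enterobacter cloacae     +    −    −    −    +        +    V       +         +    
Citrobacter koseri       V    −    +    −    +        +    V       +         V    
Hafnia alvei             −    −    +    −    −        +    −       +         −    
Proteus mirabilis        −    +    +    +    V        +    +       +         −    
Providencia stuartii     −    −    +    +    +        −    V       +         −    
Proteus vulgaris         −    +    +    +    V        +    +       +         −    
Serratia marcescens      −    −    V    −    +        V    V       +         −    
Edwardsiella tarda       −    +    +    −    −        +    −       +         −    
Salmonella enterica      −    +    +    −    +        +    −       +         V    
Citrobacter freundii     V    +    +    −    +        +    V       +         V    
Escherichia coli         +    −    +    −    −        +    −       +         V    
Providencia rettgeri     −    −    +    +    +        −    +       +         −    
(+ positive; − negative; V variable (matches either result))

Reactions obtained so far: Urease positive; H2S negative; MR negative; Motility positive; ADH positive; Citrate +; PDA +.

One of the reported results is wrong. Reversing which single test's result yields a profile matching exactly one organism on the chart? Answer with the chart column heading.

PDA

As reported, no row in the chart matches all 7 reactions.
Reversing MR → still no organism matches.
Reversing Urease → still no organism matches.
Reversing PDA (to −) → unique match: Enterobacter cloacae.
Reversing ADH → still no organism matches.
Reversing Motility → still no organism matches.
Reversing Citrate → still no organism matches.
Reversing H2S → still no organism matches.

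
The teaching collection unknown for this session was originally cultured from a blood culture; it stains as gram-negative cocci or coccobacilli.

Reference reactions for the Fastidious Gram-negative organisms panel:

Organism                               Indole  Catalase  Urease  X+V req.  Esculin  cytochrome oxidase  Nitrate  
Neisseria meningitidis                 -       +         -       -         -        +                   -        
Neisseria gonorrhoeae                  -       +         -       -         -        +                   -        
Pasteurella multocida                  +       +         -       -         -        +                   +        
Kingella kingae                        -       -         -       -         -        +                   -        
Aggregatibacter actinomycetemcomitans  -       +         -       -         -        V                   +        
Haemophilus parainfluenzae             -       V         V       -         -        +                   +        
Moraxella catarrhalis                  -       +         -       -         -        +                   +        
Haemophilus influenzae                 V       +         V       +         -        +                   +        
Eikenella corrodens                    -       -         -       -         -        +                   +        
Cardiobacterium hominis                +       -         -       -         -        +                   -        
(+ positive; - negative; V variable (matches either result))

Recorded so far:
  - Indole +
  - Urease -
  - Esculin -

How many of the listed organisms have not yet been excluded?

Urease -: all 10 remaining candidates are consistent.
Esculin -: all 10 remaining candidates are consistent.
Indole +: excludes 7 organisms — 3 left.
Still consistent: Cardiobacterium hominis, Haemophilus influenzae, Pasteurella multocida.

3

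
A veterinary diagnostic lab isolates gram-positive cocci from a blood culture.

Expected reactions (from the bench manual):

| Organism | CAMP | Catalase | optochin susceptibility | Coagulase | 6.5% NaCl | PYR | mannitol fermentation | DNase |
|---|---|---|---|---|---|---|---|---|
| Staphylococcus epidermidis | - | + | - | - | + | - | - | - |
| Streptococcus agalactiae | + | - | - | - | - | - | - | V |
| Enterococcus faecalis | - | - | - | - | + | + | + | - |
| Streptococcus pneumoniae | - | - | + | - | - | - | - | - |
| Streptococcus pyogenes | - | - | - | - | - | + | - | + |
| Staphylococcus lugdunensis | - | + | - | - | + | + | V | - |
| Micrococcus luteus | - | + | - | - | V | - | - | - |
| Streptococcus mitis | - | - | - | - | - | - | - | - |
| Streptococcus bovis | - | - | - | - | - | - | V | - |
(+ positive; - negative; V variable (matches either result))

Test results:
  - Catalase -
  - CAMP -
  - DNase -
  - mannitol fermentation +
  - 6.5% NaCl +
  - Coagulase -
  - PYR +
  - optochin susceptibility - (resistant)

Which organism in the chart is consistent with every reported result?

Enterococcus faecalis

mannitol fermentation +: excludes 6 organisms — 3 left.
PYR +: excludes Streptococcus bovis — 2 left.
optochin susceptibility -: all 2 remaining candidates are consistent.
Coagulase -: all 2 remaining candidates are consistent.
CAMP -: all 2 remaining candidates are consistent.
DNase -: all 2 remaining candidates are consistent.
6.5% NaCl +: all 2 remaining candidates are consistent.
Catalase -: excludes Staphylococcus lugdunensis — 1 left.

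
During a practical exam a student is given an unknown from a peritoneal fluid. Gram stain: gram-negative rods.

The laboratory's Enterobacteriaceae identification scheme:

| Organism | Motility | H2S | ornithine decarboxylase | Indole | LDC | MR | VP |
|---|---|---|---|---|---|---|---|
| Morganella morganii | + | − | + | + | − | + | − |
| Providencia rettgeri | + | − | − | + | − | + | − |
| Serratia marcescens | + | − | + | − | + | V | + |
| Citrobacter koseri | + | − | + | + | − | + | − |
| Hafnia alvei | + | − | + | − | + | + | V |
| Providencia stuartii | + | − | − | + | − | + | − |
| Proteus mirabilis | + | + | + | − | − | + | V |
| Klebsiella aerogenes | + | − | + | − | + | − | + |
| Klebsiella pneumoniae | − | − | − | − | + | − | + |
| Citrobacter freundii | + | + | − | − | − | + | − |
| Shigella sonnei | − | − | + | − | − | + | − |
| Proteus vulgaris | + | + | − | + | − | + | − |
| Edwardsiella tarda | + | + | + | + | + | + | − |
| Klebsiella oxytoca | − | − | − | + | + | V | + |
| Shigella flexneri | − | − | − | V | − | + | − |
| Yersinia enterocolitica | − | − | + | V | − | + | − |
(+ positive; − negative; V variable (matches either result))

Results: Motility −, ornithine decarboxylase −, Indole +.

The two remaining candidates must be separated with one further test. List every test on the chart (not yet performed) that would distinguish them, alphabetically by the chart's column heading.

ornithine decarboxylase −: excludes 9 organisms — 7 left.
Motility −: excludes Providencia rettgeri, Providencia stuartii, Citrobacter freundii, Proteus vulgaris — 3 left.
Indole +: excludes Klebsiella pneumoniae — 2 left.
Two candidates remain: Klebsiella oxytoca and Shigella flexneri.
  H2S: − vs − — same for both, does not separate.
  LDC: Klebsiella oxytoca +, Shigella flexneri − — discriminates.
  MR: V vs + — variable for at least one, does not separate.
  VP: Klebsiella oxytoca +, Shigella flexneri − — discriminates.

LDC, VP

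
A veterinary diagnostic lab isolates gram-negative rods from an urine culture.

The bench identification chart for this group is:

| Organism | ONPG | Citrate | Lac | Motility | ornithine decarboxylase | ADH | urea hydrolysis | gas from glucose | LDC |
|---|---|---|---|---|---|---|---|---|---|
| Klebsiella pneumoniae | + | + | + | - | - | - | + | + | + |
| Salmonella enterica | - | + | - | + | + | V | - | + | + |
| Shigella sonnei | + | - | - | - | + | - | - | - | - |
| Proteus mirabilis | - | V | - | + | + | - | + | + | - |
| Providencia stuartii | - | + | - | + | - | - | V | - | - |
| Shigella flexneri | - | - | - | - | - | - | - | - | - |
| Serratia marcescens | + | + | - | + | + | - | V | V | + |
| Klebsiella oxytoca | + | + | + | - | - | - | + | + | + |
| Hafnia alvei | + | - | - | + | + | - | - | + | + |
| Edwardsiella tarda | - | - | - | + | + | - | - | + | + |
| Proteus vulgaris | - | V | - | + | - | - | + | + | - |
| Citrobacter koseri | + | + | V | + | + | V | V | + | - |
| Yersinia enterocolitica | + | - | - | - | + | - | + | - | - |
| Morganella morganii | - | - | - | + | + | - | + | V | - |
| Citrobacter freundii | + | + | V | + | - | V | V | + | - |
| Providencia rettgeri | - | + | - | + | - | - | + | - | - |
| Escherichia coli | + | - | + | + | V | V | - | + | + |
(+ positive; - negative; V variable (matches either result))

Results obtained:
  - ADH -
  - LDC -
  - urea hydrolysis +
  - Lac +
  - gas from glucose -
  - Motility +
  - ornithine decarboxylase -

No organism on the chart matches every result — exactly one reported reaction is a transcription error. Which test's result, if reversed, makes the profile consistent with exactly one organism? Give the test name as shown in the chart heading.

gas from glucose

As reported, no row in the chart matches all 7 reactions.
Reversing gas from glucose (to +) → unique match: Citrobacter freundii.
Reversing Lac → 2 organisms match (not unique).
Reversing LDC → still no organism matches.
Reversing ornithine decarboxylase → still no organism matches.
Reversing Motility → still no organism matches.
Reversing ADH → still no organism matches.
Reversing urea hydrolysis → still no organism matches.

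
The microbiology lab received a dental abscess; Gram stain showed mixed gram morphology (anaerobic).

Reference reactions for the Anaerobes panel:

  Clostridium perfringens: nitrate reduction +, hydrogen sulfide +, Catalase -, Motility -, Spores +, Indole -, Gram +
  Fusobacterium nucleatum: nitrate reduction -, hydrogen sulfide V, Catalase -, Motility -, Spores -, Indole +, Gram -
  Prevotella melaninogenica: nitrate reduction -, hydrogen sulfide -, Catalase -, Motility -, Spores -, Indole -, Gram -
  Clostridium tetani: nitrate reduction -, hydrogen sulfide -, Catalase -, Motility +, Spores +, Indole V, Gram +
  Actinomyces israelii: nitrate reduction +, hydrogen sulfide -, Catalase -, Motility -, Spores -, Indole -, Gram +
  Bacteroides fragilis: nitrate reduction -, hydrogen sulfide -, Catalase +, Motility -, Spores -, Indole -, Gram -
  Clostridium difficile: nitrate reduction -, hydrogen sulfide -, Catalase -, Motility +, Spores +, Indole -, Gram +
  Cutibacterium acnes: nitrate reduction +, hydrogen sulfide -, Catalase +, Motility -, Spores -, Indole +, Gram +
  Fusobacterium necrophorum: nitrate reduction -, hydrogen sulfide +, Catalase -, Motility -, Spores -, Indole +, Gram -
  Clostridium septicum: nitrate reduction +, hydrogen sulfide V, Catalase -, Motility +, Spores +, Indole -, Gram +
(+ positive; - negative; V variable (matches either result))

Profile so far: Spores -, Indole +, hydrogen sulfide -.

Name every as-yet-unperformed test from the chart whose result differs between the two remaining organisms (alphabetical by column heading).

Indole +: excludes 6 organisms — 4 left.
Spores -: excludes Clostridium tetani — 3 left.
hydrogen sulfide -: excludes Fusobacterium necrophorum — 2 left.
Two candidates remain: Cutibacterium acnes and Fusobacterium nucleatum.
  nitrate reduction: Cutibacterium acnes +, Fusobacterium nucleatum - — discriminates.
  Catalase: Cutibacterium acnes +, Fusobacterium nucleatum - — discriminates.
  Motility: - vs - — same for both, does not separate.
  Gram: Cutibacterium acnes +, Fusobacterium nucleatum - — discriminates.

Catalase, Gram, nitrate reduction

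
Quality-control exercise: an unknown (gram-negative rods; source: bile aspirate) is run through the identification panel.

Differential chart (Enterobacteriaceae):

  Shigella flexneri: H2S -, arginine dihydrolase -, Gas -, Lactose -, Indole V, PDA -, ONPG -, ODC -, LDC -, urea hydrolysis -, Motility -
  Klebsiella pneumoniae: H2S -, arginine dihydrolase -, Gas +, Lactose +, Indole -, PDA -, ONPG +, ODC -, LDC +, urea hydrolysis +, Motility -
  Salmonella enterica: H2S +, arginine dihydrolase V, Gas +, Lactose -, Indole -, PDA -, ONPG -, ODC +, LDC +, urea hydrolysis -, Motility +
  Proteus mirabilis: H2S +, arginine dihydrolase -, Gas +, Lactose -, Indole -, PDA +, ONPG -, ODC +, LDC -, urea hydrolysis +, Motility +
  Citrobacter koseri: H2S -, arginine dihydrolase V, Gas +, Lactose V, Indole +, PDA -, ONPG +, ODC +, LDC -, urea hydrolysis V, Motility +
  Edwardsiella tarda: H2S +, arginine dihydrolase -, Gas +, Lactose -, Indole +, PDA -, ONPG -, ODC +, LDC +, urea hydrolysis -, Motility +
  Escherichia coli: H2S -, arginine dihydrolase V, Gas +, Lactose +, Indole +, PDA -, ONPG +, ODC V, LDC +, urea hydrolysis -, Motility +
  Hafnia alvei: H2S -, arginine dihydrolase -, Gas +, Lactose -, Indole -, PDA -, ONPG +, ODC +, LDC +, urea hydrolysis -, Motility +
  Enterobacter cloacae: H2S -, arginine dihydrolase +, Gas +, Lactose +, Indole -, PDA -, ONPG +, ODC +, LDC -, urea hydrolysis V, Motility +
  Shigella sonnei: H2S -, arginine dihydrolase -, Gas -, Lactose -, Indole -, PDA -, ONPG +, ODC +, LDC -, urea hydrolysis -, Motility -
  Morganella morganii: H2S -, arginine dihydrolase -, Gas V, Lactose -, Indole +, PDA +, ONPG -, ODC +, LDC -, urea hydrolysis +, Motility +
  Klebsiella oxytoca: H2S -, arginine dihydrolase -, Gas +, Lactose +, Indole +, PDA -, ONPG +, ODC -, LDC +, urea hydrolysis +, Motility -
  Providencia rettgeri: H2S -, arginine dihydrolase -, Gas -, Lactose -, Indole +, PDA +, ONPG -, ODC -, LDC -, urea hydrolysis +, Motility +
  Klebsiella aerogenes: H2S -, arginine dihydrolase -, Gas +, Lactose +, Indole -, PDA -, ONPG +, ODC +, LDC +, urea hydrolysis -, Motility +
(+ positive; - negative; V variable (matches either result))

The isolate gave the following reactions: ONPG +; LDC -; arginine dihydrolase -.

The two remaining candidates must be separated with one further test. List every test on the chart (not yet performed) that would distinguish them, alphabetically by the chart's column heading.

Gas, Indole, Motility

arginine dihydrolase -: excludes Enterobacter cloacae — 13 left.
ONPG +: excludes 6 organisms — 7 left.
LDC -: excludes 5 organisms — 2 left.
Two candidates remain: Citrobacter koseri and Shigella sonnei.
  H2S: - vs - — same for both, does not separate.
  Gas: Citrobacter koseri +, Shigella sonnei - — discriminates.
  Lactose: V vs - — variable for at least one, does not separate.
  Indole: Citrobacter koseri +, Shigella sonnei - — discriminates.
  PDA: - vs - — same for both, does not separate.
  ODC: + vs + — same for both, does not separate.
  urea hydrolysis: V vs - — variable for at least one, does not separate.
  Motility: Citrobacter koseri +, Shigella sonnei - — discriminates.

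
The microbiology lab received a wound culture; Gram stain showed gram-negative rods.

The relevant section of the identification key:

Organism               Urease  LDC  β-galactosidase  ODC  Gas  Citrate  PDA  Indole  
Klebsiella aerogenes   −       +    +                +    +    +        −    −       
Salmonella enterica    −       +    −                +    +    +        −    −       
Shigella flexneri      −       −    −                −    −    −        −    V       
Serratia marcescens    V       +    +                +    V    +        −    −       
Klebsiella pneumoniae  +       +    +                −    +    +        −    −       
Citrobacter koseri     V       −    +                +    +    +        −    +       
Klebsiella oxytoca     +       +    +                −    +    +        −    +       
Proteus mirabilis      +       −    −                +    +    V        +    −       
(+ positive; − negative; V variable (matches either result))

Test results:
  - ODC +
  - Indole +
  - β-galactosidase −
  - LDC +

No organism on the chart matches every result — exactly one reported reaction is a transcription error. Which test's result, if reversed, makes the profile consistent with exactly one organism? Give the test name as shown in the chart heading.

Indole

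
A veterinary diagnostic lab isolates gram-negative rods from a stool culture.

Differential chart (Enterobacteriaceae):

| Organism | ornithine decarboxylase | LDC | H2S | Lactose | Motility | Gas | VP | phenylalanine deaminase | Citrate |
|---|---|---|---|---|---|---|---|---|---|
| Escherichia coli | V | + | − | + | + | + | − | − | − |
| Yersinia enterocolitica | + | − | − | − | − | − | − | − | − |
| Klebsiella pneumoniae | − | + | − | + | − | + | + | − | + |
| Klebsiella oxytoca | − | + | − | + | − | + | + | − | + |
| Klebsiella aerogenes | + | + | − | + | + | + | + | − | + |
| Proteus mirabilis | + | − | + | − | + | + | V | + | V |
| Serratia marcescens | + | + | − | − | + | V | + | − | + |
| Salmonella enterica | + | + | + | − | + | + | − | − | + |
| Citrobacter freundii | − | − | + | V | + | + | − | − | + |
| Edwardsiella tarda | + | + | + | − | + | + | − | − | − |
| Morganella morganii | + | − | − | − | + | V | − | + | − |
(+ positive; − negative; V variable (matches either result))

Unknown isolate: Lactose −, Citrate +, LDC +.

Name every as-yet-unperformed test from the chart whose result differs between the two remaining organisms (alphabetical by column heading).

LDC +: excludes Yersinia enterocolitica, Proteus mirabilis, Citrobacter freundii, Morganella morganii — 7 left.
Citrate +: excludes Escherichia coli, Edwardsiella tarda — 5 left.
Lactose −: excludes Klebsiella pneumoniae, Klebsiella oxytoca, Klebsiella aerogenes — 2 left.
Two candidates remain: Salmonella enterica and Serratia marcescens.
  ornithine decarboxylase: + vs + — same for both, does not separate.
  H2S: Salmonella enterica +, Serratia marcescens − — discriminates.
  Motility: + vs + — same for both, does not separate.
  Gas: + vs V — variable for at least one, does not separate.
  VP: Salmonella enterica −, Serratia marcescens + — discriminates.
  phenylalanine deaminase: − vs − — same for both, does not separate.

H2S, VP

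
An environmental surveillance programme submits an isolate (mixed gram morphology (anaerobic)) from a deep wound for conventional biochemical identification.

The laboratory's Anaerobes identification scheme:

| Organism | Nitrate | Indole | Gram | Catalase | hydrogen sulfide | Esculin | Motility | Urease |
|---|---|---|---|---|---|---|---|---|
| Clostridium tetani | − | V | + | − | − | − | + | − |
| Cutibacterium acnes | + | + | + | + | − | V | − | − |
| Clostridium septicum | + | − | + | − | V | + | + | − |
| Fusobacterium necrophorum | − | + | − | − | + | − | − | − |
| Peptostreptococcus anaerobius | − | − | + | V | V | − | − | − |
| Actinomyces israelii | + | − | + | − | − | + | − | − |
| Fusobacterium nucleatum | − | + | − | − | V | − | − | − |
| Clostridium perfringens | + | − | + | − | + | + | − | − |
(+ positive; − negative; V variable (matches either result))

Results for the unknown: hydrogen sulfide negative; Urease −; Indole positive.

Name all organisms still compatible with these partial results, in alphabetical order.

Clostridium tetani, Cutibacterium acnes, Fusobacterium nucleatum

Indole +: excludes Clostridium septicum, Peptostreptococcus anaerobius, Actinomyces israelii, Clostridium perfringens — 4 left.
hydrogen sulfide −: excludes Fusobacterium necrophorum — 3 left.
Urease −: all 3 remaining candidates are consistent.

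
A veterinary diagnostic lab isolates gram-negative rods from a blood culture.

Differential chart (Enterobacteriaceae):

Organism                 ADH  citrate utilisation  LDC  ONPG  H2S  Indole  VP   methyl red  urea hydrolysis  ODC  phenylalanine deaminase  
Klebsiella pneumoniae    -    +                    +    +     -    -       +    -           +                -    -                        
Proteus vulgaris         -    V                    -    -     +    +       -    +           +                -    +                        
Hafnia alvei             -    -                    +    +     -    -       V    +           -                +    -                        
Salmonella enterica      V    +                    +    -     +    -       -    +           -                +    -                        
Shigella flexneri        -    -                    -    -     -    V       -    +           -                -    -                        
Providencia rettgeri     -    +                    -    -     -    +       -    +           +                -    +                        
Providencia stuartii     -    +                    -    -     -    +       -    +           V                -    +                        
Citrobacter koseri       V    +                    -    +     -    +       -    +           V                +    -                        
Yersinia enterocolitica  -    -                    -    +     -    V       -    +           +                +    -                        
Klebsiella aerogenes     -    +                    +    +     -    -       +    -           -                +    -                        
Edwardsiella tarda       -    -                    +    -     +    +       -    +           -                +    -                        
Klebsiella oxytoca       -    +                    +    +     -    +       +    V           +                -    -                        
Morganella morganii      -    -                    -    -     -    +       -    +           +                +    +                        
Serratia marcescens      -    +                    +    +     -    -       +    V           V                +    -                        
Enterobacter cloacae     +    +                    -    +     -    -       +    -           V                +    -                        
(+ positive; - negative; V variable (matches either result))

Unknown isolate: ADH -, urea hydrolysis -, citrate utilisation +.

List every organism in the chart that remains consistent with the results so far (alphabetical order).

Citrobacter koseri, Klebsiella aerogenes, Providencia stuartii, Salmonella enterica, Serratia marcescens

urea hydrolysis -: excludes 6 organisms — 9 left.
citrate utilisation +: excludes Hafnia alvei, Shigella flexneri, Edwardsiella tarda — 6 left.
ADH -: excludes Enterobacter cloacae — 5 left.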